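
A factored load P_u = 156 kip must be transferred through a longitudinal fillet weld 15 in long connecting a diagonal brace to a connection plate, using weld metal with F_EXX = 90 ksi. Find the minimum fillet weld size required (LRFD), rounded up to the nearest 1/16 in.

Total weld length L = 15 in.
Required throat t_e = P_u / (φ × 0.6 F_EXX × L) = 156 / (0.75 × 0.6 × 90 × 15) = 0.2568 in.
Required leg w = t_e / 0.707 = 0.3632 in → use 3/8 in.

w = 3/8 in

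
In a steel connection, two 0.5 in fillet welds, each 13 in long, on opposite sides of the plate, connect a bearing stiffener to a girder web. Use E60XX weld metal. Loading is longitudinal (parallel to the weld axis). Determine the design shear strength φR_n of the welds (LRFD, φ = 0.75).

φR_n ≈ 248 kips

E60XX → F_EXX = 60 ksi.
Effective throat t_e = 0.707 × 0.5 = 0.3535 in.
Total length L = 26 in; A_we = 0.3535 × 26 = 9.191 in².
F_nw = 0.6 F_EXX = 0.6 × 60 = 36 ksi.
φR_n = 0.75 × 36 × 9.191 = 248.2 kips.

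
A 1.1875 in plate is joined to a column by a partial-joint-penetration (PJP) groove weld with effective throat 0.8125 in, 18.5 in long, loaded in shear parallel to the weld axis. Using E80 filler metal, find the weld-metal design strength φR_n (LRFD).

φR_n ≈ 541 kips

E80XX → F_EXX = 80 ksi.
Effective throat (given) t_e = 0.8125 in.
A_we = 0.8125 × 18.5 = 15.03 in².
F_nw = 0.6 F_EXX = 48 ksi.
φR_n = 0.75 × 48 × 15.03 = 541.1 kips.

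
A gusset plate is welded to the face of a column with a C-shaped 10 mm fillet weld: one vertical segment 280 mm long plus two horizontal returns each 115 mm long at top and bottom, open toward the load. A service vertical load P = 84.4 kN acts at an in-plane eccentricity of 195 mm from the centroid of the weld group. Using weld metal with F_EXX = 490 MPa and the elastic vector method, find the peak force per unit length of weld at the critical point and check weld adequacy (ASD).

f_max ≈ 498 N/mm; adequate

Total weld length L_w = 510 mm. Treat welds as unit-width lines.
Centroid: x̄ = 2×115×57.5 / 510 = 25.93 mm from the vertical weld.
Polar moment about centroid: J = I_x + I_y = [280³/12 + 2×115×140²] + [280×25.93² + 2(115³/12 + 115×31.57²)] = 7008000 mm³.
Direct shear f_v = P/L_w = 84.4×10³ / 510 = 165.5 N/mm (vertical).
Torsion M = P·e = 84.4×10³ × 195 = 16458000 N·mm.
Critical point at (x, y) = (89.07, 140) from centroid. f_tx = M·y/J = 328.8 N/mm; f_ty = M·x/J = 209.2 N/mm.
Resultant f_max = √[f_tx² + (f_v + f_ty)²] = √[328.8² + (165.5 + 209.2)²] = 498.5 N/mm.
Capacity per unit length: r_n/Ω = (1/2.0) × 0.6 × 490 × (0.707 × 10) = 1039 N/mm.
498.5 ≤ 1039 → adequate.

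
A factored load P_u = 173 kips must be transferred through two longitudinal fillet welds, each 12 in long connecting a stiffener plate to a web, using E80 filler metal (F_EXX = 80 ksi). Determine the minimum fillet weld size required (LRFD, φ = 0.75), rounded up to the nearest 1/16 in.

w = 5/16 in

Total weld length L = 24 in.
Required throat t_e = P_u / (φ × 0.6 F_EXX × L) = 173 / (0.75 × 0.6 × 80 × 24) = 0.2002 in.
Required leg w = t_e / 0.707 = 0.2832 in → use 5/16 in.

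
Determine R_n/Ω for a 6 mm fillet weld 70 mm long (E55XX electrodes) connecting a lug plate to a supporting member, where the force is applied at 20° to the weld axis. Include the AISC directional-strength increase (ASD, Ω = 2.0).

R_n/Ω ≈ 53.9 kN

E55XX → F_EXX = 550 MPa.
t_e = 0.707 × 6 = 4.242 mm; A_we = 4.242 × 70 = 296.9 mm².
Directional factor: 1.0 + 0.5 sin^1.5(20°) = 1.1.
F_nw = 0.6 × 550 × 1.1 = 363 MPa.
R_n/Ω = (363 × 296.9) / 2.0 × 10⁻³ = 53.9 kN.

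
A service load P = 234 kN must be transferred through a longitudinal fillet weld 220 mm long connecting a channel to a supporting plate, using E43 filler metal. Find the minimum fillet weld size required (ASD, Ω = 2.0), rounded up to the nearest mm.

w = 12 mm

E43XX → F_EXX = 430 MPa.
Total weld length L = 220 mm.
Required throat t_e = P × Ω / (0.6 F_EXX × L) = 234 × 2.0 / (0.6 × 430 × 220 × 10⁻³) = 8.245 mm.
Required leg w = t_e / 0.707 = 11.66 mm → use 12 mm.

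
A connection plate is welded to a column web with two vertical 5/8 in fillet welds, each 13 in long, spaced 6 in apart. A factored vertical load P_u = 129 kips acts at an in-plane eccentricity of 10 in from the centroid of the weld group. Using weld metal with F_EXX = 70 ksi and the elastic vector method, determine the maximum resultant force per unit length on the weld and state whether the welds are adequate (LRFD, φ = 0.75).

Total weld length L_w = 26 in. Treat welds as unit-width lines.
Polar moment about centroid: J = 2[d³/12 + d(b/2)²] = 2[13³/12 + 13×3²] = 600.2 in³.
Direct shear f_v = P/L_w = 129 / 26 = 4.962 kip/in (vertical).
Torsion M = P·e = 129 × 10 = 1290 kip·in.
Critical point at (x, y) = (3, 6.5) from centroid. f_tx = M·y/J = 13.97 kip/in; f_ty = M·x/J = 6.448 kip/in.
Resultant f_max = √[f_tx² + (f_v + f_ty)²] = √[13.97² + (4.962 + 6.448)²] = 18.04 kip/in.
Capacity per unit length: φr_n = 0.75 × 0.6 × 70 × (0.707 × 0.625) = 13.92 kip/in.
18.04 > 13.92 → NOT adequate.

f_max ≈ 18 kip/in; NOT adequate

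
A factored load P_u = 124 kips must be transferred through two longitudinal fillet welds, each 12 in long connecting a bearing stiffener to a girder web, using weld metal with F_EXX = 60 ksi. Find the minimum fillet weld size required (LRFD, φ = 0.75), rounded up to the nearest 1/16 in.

Total weld length L = 24 in.
Required throat t_e = P_u / (φ × 0.6 F_EXX × L) = 124 / (0.75 × 0.6 × 60 × 24) = 0.1914 in.
Required leg w = t_e / 0.707 = 0.2707 in → use 5/16 in.

w = 5/16 in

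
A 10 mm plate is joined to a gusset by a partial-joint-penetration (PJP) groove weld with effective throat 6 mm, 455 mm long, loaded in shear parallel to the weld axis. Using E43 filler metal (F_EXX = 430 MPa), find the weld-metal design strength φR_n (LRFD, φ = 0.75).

Effective throat (given) t_e = 6 mm.
A_we = 6 × 455 = 2730 mm².
F_nw = 0.6 F_EXX = 258 MPa.
φR_n = 0.75 × 258 × 2730 × 10⁻³ = 528.3 kN.

φR_n ≈ 528 kN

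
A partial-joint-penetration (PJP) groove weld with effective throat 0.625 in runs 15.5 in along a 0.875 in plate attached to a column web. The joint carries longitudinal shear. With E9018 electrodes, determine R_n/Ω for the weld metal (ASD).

R_n/Ω ≈ 262 kip

E90XX → F_EXX = 90 ksi.
Effective throat (given) t_e = 0.625 in.
A_we = 0.625 × 15.5 = 9.688 in².
F_nw = 0.6 F_EXX = 54 ksi.
R_n/Ω = (54 × 9.688) / 2.0 = 261.6 kip.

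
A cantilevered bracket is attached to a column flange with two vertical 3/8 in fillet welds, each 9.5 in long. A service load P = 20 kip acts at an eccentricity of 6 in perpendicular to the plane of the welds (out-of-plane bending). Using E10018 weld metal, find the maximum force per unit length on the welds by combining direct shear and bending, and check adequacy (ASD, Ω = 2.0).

f_max ≈ 4.13 kip/in; adequate

E100XX → F_EXX = 100 ksi.
L_w = 2 × 9.5 = 19 in; section modulus (unit throat) S = 2 × L²/6 = 30.08 in².
Direct shear f_v = P/L_w = 20/19 = 1.053 kip/in.
Moment M = P × e = 20 × 6 = 120 kip·in; bending f_b = M/S = 3.989 kip/in.
f_max = √(f_v² + f_b²) = √(1.053² + 3.989²) = 4.125 kip/in.
r_n/Ω = (1/2.0) × 0.6 × 100 × (0.707 × 0.375) = 7.954 kip/in → adequate.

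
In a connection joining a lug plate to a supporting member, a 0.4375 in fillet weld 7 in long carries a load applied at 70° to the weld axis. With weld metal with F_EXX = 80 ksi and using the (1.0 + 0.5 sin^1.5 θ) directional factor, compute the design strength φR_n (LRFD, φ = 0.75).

φR_n ≈ 113 kips

t_e = 0.707 × 0.4375 = 0.3093 in; A_we = 0.3093 × 7 = 2.165 in².
Directional factor: 1.0 + 0.5 sin^1.5(70°) = 1.455.
F_nw = 0.6 × 80 × 1.455 = 69.86 ksi.
φR_n = 0.75 × 69.86 × 2.165 = 113.4 kips.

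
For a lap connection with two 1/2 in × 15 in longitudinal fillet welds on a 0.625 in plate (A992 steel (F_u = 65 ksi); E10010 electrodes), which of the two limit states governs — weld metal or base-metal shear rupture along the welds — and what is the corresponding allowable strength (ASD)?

R_n/Ω ≈ 318 kips (weld metal governs)

E100XX → F_EXX = 100 ksi.
t_e = 0.707 × 0.5 = 0.3535 in; L = 30 in.
Weld metal: R_n/Ω = (1/2.0) × 0.6 × 100 × 0.3535 × 30 = 318.1 kips.
Base metal (shear rupture): R_n/Ω = (1/2.0) × 0.6 × 65 × 0.625 × 30 = 365.6 kips.
Governing: weld metal.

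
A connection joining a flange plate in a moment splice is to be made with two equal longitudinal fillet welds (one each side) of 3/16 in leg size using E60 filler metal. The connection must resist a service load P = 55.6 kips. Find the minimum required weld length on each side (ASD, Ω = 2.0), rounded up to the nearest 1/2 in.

E60XX → F_EXX = 60 ksi.
Throat t_e = 0.707 × 0.1875 = 0.1326 in.
r_n/Ω = (0.6 × 60 × 0.1326) / 2.0 = 2.386 kip/in.
L_req = P / (r_n/Ω) = 55.6 / 2.386 = 23.3 in total.
Per side: 23.3 / 2 = 11.65 in.
Round up → use L = 12 in on each side.

L = 12 in on each side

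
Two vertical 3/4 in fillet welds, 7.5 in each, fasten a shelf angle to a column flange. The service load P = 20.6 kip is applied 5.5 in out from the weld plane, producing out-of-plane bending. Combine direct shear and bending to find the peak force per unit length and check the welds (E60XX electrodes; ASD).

f_max ≈ 6.2 kip/in; adequate

E60XX → F_EXX = 60 ksi.
L_w = 2 × 7.5 = 15 in; section modulus (unit throat) S = 2 × L²/6 = 18.75 in².
Direct shear f_v = P/L_w = 20.6/15 = 1.373 kip/in.
Moment M = P × e = 20.6 × 5.5 = 113.3 kip·in; bending f_b = M/S = 6.043 kip/in.
f_max = √(f_v² + f_b²) = √(1.373² + 6.043²) = 6.197 kip/in.
r_n/Ω = (1/2.0) × 0.6 × 60 × (0.707 × 0.75) = 9.544 kip/in → adequate.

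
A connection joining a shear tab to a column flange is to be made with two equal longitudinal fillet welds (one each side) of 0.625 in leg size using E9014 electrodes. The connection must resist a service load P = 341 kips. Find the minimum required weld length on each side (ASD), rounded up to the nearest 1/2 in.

L = 14.5 in on each side

E90XX → F_EXX = 90 ksi.
Throat t_e = 0.707 × 0.625 = 0.4419 in.
r_n/Ω = (0.6 × 90 × 0.4419) / 2.0 = 11.93 kip/in.
L_req = P / (r_n/Ω) = 341 / 11.93 = 28.58 in total.
Per side: 28.58 / 2 = 14.29 in.
Round up → use L = 14.5 in on each side.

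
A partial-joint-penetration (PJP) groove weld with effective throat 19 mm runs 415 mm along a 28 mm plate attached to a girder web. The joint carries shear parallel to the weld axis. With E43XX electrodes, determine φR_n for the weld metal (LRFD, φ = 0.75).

E43XX → F_EXX = 430 MPa.
Effective throat (given) t_e = 19 mm.
A_we = 19 × 415 = 7885 mm².
F_nw = 0.6 F_EXX = 258 MPa.
φR_n = 0.75 × 258 × 7885 × 10⁻³ = 1526 kN.

φR_n ≈ 1530 kN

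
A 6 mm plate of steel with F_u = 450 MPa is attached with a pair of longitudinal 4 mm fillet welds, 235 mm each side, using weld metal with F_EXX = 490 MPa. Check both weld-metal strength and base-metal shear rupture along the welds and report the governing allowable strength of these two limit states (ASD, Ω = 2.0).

t_e = 0.707 × 4 = 2.828 mm; L = 470 mm.
Weld metal: R_n/Ω = (1/2.0) × 0.6 × 490 × 2.828 × 470 × 10⁻³ = 195.4 kN.
Base metal (shear rupture): R_n/Ω = (1/2.0) × 0.6 × 450 × 6 × 470 × 10⁻³ = 380.7 kN.
Governing: weld metal.

R_n/Ω ≈ 195 kN (weld metal governs)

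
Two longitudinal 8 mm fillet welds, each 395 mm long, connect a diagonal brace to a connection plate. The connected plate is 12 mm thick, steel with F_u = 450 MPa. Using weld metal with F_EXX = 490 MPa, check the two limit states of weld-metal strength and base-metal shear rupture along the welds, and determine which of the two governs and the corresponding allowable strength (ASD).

t_e = 0.707 × 8 = 5.656 mm; L = 790 mm.
Weld metal: R_n/Ω = (1/2.0) × 0.6 × 490 × 5.656 × 790 × 10⁻³ = 656.8 kN.
Base metal (shear rupture): R_n/Ω = (1/2.0) × 0.6 × 450 × 12 × 790 × 10⁻³ = 1280 kN.
Governing: weld metal.

R_n/Ω ≈ 657 kN (weld metal governs)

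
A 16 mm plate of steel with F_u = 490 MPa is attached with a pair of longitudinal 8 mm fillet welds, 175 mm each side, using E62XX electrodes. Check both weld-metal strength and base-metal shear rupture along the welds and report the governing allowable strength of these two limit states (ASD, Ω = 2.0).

R_n/Ω ≈ 368 kN (weld metal governs)

E62XX → F_EXX = 620 MPa.
t_e = 0.707 × 8 = 5.656 mm; L = 350 mm.
Weld metal: R_n/Ω = (1/2.0) × 0.6 × 620 × 5.656 × 350 × 10⁻³ = 368.2 kN.
Base metal (shear rupture): R_n/Ω = (1/2.0) × 0.6 × 490 × 16 × 350 × 10⁻³ = 823.2 kN.
Governing: weld metal.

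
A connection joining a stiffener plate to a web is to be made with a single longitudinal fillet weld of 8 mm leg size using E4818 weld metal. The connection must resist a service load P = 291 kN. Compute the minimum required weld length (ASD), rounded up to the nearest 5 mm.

L = 360 mm

E48XX → F_EXX = 480 MPa.
Throat t_e = 0.707 × 8 = 5.656 mm.
r_n/Ω = (0.6 × 480 × 5.656) / 2.0 = 814.5 N/mm = 0.8145 kN/mm.
L_req = P / (r_n/Ω) = 291 / 0.8145 = 357.3 mm total.
Round up → use L = 360 mm.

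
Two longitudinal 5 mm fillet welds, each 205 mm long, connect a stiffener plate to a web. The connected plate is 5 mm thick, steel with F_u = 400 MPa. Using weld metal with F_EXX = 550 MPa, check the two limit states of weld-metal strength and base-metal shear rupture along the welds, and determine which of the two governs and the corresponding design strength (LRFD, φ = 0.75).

t_e = 0.707 × 5 = 3.535 mm; L = 410 mm.
Weld metal: φR_n = 0.75 × 0.6 × 550 × 3.535 × 410 × 10⁻³ = 358.7 kN.
Base metal (shear rupture): φR_n = 0.75 × 0.6 × 400 × 5 × 410 × 10⁻³ = 369 kN.
Governing: weld metal.

φR_n ≈ 359 kN (weld metal governs)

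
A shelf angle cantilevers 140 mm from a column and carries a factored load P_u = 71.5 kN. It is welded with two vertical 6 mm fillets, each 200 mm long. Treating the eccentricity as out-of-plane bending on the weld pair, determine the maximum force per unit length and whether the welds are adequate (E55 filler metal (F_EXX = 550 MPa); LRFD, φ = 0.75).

L_w = 2 × 200 = 400 mm; section modulus (unit throat) S = 2 × L²/6 = 13330 mm².
Direct shear f_v = P/L_w = 71.5×10³/400 = 178.8 N/mm.
Moment M = P × e = 71.5×10³ × 140 = 10010000 N·mm; bending f_b = M/S = 750.8 N/mm.
f_max = √(f_v² + f_b²) = √(178.8² + 750.8²) = 771.7 N/mm.
φr_n = 0.75 × 0.6 × 550 × (0.707 × 6) = 1050 N/mm → adequate.

f_max ≈ 772 N/mm; adequate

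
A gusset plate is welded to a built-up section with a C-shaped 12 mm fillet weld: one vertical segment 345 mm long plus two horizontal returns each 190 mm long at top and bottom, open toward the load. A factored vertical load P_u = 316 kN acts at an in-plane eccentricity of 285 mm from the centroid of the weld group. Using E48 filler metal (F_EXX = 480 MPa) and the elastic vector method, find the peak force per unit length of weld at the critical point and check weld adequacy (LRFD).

f_max ≈ 1460 N/mm; adequate

Total weld length L_w = 725 mm. Treat welds as unit-width lines.
Centroid: x̄ = 2×190×95 / 725 = 49.79 mm from the vertical weld.
Polar moment about centroid: J = I_x + I_y = [345³/12 + 2×190×172.5²] + [345×49.79² + 2(190³/12 + 190×45.21²)] = 17500000 mm³.
Direct shear f_v = P/L_w = 316×10³ / 725 = 435.9 N/mm (vertical).
Torsion M = P·e = 316×10³ × 285 = 90060000 N·mm.
Critical point at (x, y) = (140.2, 172.5) from centroid. f_tx = M·y/J = 887.5 N/mm; f_ty = M·x/J = 721.4 N/mm.
Resultant f_max = √[f_tx² + (f_v + f_ty)²] = √[887.5² + (435.9 + 721.4)²] = 1458 N/mm.
Capacity per unit length: φr_n = 0.75 × 0.6 × 480 × (0.707 × 12) = 1833 N/mm.
1458 ≤ 1833 → adequate.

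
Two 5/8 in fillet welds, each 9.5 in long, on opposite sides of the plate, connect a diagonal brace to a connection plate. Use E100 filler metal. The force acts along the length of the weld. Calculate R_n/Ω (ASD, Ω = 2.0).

E100XX → F_EXX = 100 ksi.
Effective throat t_e = 0.707 × 0.625 = 0.4419 in.
Total length L = 19 in; A_we = 0.4419 × 19 = 8.396 in².
F_nw = 0.6 F_EXX = 0.6 × 100 = 60 ksi.
R_n = 60 × 8.396 = 503.7 kips; R_n/Ω = 503.7/2.0 = 251.9 kips.

R_n/Ω ≈ 252 kips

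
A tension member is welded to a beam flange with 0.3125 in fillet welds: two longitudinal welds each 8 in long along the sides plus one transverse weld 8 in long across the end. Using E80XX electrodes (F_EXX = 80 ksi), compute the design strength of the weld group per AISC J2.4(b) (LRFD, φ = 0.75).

t_e = 0.707 × 0.3125 = 0.2209 in.
R_nwl = 0.6 × 80 × 0.2209 × 16 = 169.7 kips (longitudinal, 2 welds).
R_nwt = 0.6 × 80 × 0.2209 × 8 = 84.84 kips (transverse, base value).
(i) R_nwl + R_nwt = 254.5 kips; (ii) 0.85 R_nwl + 1.5 R_nwt = 271.5 kips.
R_n = max = 271.5 kips [governs: (ii)]; φR_n = 203.6 kips.

φR_n ≈ 204 kips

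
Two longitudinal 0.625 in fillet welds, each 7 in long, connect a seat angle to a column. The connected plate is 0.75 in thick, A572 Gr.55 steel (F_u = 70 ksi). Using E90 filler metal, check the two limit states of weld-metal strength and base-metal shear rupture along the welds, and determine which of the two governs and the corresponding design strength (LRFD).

φR_n ≈ 251 kips (weld metal governs)

E90XX → F_EXX = 90 ksi.
t_e = 0.707 × 0.625 = 0.4419 in; L = 14 in.
Weld metal: φR_n = 0.75 × 0.6 × 90 × 0.4419 × 14 = 250.5 kips.
Base metal (shear rupture): φR_n = 0.75 × 0.6 × 70 × 0.75 × 14 = 330.8 kips.
Governing: weld metal.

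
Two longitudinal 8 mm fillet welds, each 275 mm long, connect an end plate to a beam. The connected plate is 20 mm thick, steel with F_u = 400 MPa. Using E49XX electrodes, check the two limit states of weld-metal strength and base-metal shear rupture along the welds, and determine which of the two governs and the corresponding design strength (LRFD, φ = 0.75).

φR_n ≈ 686 kN (weld metal governs)

E49XX → F_EXX = 490 MPa.
t_e = 0.707 × 8 = 5.656 mm; L = 550 mm.
Weld metal: φR_n = 0.75 × 0.6 × 490 × 5.656 × 550 × 10⁻³ = 685.9 kN.
Base metal (shear rupture): φR_n = 0.75 × 0.6 × 400 × 20 × 550 × 10⁻³ = 1980 kN.
Governing: weld metal.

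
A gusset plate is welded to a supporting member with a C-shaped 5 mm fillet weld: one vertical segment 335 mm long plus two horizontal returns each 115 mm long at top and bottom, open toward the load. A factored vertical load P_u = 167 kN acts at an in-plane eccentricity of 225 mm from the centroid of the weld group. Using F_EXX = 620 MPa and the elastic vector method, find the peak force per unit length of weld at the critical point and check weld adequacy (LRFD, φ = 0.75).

f_max ≈ 878 N/mm; adequate

Total weld length L_w = 565 mm. Treat welds as unit-width lines.
Centroid: x̄ = 2×115×57.5 / 565 = 23.41 mm from the vertical weld.
Polar moment about centroid: J = I_x + I_y = [335³/12 + 2×115×167.5²] + [335×23.41² + 2(115³/12 + 115×34.09²)] = 10290000 mm³.
Direct shear f_v = P/L_w = 167×10³ / 565 = 295.6 N/mm (vertical).
Torsion M = P·e = 167×10³ × 225 = 37575000 N·mm.
Critical point at (x, y) = (91.59, 167.5) from centroid. f_tx = M·y/J = 611.6 N/mm; f_ty = M·x/J = 334.5 N/mm.
Resultant f_max = √[f_tx² + (f_v + f_ty)²] = √[611.6² + (295.6 + 334.5)²] = 878.1 N/mm.
Capacity per unit length: φr_n = 0.75 × 0.6 × 620 × (0.707 × 5) = 986.3 N/mm.
878.1 ≤ 986.3 → adequate.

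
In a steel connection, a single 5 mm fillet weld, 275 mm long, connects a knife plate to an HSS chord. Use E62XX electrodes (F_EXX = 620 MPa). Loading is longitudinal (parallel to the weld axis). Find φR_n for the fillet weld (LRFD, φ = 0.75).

φR_n ≈ 271 kN

Effective throat t_e = 0.707 × 5 = 3.535 mm.
Total length L = 275 mm; A_we = 3.535 × 275 = 972.1 mm².
F_nw = 0.6 F_EXX = 0.6 × 620 = 372 MPa.
φR_n = 0.75 × 372 × 972.1 × 10⁻³ = 271.2 kN.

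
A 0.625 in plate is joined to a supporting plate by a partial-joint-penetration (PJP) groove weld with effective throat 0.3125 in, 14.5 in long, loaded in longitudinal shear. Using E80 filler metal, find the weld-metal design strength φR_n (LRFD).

φR_n ≈ 163 kips

E80XX → F_EXX = 80 ksi.
Effective throat (given) t_e = 0.3125 in.
A_we = 0.3125 × 14.5 = 4.531 in².
F_nw = 0.6 F_EXX = 48 ksi.
φR_n = 0.75 × 48 × 4.531 = 163.1 kips.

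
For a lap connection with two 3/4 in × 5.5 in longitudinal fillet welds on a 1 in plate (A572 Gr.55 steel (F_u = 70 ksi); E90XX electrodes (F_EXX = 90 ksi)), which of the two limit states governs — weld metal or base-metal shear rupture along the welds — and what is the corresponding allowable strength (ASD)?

R_n/Ω ≈ 157 kip (weld metal governs)

t_e = 0.707 × 0.75 = 0.5302 in; L = 11 in.
Weld metal: R_n/Ω = (1/2.0) × 0.6 × 90 × 0.5302 × 11 = 157.5 kip.
Base metal (shear rupture): R_n/Ω = (1/2.0) × 0.6 × 70 × 1 × 11 = 231 kip.
Governing: weld metal.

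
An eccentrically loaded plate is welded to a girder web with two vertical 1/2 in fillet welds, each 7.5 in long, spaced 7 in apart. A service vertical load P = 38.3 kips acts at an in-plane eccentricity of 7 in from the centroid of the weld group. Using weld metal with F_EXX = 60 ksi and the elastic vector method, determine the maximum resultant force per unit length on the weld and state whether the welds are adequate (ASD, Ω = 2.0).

f_max ≈ 7.39 kip/in; NOT adequate

Total weld length L_w = 15 in. Treat welds as unit-width lines.
Polar moment about centroid: J = 2[d³/12 + d(b/2)²] = 2[7.5³/12 + 7.5×3.5²] = 254.1 in³.
Direct shear f_v = P/L_w = 38.3 / 15 = 2.553 kip/in (vertical).
Torsion M = P·e = 38.3 × 7 = 268.1 kip·in.
Critical point at (x, y) = (3.5, 3.75) from centroid. f_tx = M·y/J = 3.957 kip/in; f_ty = M·x/J = 3.693 kip/in.
Resultant f_max = √[f_tx² + (f_v + f_ty)²] = √[3.957² + (2.553 + 3.693)²] = 7.395 kip/in.
Capacity per unit length: r_n/Ω = (1/2.0) × 0.6 × 60 × (0.707 × 0.5) = 6.363 kip/in.
7.395 > 6.363 → NOT adequate.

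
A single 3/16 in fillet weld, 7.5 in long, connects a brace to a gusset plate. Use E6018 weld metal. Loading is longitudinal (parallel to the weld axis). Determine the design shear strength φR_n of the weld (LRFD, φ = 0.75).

E60XX → F_EXX = 60 ksi.
Effective throat t_e = 0.707 × 0.1875 = 0.1326 in.
Total length L = 7.5 in; A_we = 0.1326 × 7.5 = 0.9942 in².
F_nw = 0.6 F_EXX = 0.6 × 60 = 36 ksi.
φR_n = 0.75 × 36 × 0.9942 = 26.84 kips.

φR_n ≈ 26.8 kips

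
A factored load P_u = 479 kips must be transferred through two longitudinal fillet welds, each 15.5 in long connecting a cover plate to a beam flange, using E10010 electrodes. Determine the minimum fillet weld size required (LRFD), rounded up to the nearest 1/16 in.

E100XX → F_EXX = 100 ksi.
Total weld length L = 31 in.
Required throat t_e = P_u / (φ × 0.6 F_EXX × L) = 479 / (0.75 × 0.6 × 100 × 31) = 0.3434 in.
Required leg w = t_e / 0.707 = 0.4857 in → use 1/2 in.

w = 1/2 in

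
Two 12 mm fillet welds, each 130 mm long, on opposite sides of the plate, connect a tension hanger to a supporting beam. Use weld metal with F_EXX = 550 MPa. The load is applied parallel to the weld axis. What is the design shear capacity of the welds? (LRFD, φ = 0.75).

Effective throat t_e = 0.707 × 12 = 8.484 mm.
Total length L = 260 mm; A_we = 8.484 × 260 = 2206 mm².
F_nw = 0.6 F_EXX = 0.6 × 550 = 330 MPa.
φR_n = 0.75 × 330 × 2206 × 10⁻³ = 545.9 kN.

φR_n ≈ 546 kN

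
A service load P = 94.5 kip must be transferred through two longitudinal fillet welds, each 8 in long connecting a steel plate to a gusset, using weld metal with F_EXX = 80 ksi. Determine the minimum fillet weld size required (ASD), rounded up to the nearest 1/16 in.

w = 3/8 in

Total weld length L = 16 in.
Required throat t_e = P × Ω / (0.6 F_EXX × L) = 94.5 × 2.0 / (0.6 × 80 × 16) = 0.2461 in.
Required leg w = t_e / 0.707 = 0.3481 in → use 3/8 in.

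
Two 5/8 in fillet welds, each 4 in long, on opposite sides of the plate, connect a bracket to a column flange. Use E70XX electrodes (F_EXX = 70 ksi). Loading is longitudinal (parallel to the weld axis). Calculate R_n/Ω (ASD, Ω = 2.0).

Effective throat t_e = 0.707 × 0.625 = 0.4419 in.
Total length L = 8 in; A_we = 0.4419 × 8 = 3.535 in².
F_nw = 0.6 F_EXX = 0.6 × 70 = 42 ksi.
R_n = 42 × 3.535 = 148.5 kips; R_n/Ω = 148.5/2.0 = 74.23 kips.

R_n/Ω ≈ 74.2 kips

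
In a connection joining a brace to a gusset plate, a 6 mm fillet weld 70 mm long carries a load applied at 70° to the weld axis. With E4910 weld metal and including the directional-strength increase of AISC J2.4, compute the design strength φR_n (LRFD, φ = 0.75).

E49XX → F_EXX = 490 MPa.
t_e = 0.707 × 6 = 4.242 mm; A_we = 4.242 × 70 = 296.9 mm².
Directional factor: 1.0 + 0.5 sin^1.5(70°) = 1.455.
F_nw = 0.6 × 490 × 1.455 = 427.9 MPa.
φR_n = 0.75 × 427.9 × 296.9 × 10⁻³ = 95.3 kN.

φR_n ≈ 95.3 kN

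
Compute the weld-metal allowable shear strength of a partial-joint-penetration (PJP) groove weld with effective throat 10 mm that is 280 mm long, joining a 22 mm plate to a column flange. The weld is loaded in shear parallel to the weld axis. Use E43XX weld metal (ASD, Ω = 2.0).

R_n/Ω ≈ 361 kN

E43XX → F_EXX = 430 MPa.
Effective throat (given) t_e = 10 mm.
A_we = 10 × 280 = 2800 mm².
F_nw = 0.6 F_EXX = 258 MPa.
R_n/Ω = (258 × 2800) / 2.0 × 10⁻³ = 361.2 kN.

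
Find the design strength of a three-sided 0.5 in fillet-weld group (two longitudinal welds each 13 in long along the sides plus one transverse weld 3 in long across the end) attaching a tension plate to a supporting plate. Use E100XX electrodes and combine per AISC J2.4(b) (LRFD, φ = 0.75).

φR_n ≈ 461 kips

E100XX → F_EXX = 100 ksi.
t_e = 0.707 × 0.5 = 0.3535 in.
R_nwl = 0.6 × 100 × 0.3535 × 26 = 551.5 kips (longitudinal, 2 welds).
R_nwt = 0.6 × 100 × 0.3535 × 3 = 63.63 kips (transverse, base value).
(i) R_nwl + R_nwt = 615.1 kips; (ii) 0.85 R_nwl + 1.5 R_nwt = 564.2 kips.
R_n = max = 615.1 kips [governs: (i)]; φR_n = 461.3 kips.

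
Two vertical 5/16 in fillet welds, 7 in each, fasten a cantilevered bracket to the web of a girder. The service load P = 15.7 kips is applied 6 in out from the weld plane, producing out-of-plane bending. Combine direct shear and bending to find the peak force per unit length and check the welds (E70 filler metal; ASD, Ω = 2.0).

f_max ≈ 5.88 kip/in; NOT adequate

E70XX → F_EXX = 70 ksi.
L_w = 2 × 7 = 14 in; section modulus (unit throat) S = 2 × L²/6 = 16.33 in².
Direct shear f_v = P/L_w = 15.7/14 = 1.121 kip/in.
Moment M = P × e = 15.7 × 6 = 94.2 kip·in; bending f_b = M/S = 5.767 kip/in.
f_max = √(f_v² + f_b²) = √(1.121² + 5.767²) = 5.875 kip/in.
r_n/Ω = (1/2.0) × 0.6 × 70 × (0.707 × 0.3125) = 4.64 kip/in → NOT adequate.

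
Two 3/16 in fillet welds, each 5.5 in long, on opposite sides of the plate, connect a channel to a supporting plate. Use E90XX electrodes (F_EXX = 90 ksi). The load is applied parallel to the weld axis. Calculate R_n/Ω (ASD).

R_n/Ω ≈ 39.4 kips

Effective throat t_e = 0.707 × 0.1875 = 0.1326 in.
Total length L = 11 in; A_we = 0.1326 × 11 = 1.458 in².
F_nw = 0.6 F_EXX = 0.6 × 90 = 54 ksi.
R_n = 54 × 1.458 = 78.74 kips; R_n/Ω = 78.74/2.0 = 39.37 kips.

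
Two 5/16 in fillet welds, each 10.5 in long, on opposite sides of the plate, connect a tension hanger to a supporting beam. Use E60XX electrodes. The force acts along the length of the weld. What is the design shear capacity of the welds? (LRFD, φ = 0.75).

E60XX → F_EXX = 60 ksi.
Effective throat t_e = 0.707 × 0.3125 = 0.2209 in.
Total length L = 21 in; A_we = 0.2209 × 21 = 4.64 in².
F_nw = 0.6 F_EXX = 0.6 × 60 = 36 ksi.
φR_n = 0.75 × 36 × 4.64 = 125.3 kip.

φR_n ≈ 125 kip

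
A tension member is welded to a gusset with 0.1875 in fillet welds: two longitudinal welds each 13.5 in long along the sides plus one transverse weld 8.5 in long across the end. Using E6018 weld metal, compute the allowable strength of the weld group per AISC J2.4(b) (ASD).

R_n/Ω ≈ 85.2 kip

E60XX → F_EXX = 60 ksi.
t_e = 0.707 × 0.1875 = 0.1326 in.
R_nwl = 0.6 × 60 × 0.1326 × 27 = 128.9 kip (longitudinal, 2 welds).
R_nwt = 0.6 × 60 × 0.1326 × 8.5 = 40.56 kip (transverse, base value).
(i) R_nwl + R_nwt = 169.4 kip; (ii) 0.85 R_nwl + 1.5 R_nwt = 170.4 kip.
R_n = max = 170.4 kip [governs: (ii)]; R_n/Ω = 85.18 kip.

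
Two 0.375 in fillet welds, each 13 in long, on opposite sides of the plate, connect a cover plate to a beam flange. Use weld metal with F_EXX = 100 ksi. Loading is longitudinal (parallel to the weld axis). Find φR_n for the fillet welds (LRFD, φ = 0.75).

Effective throat t_e = 0.707 × 0.375 = 0.2651 in.
Total length L = 26 in; A_we = 0.2651 × 26 = 6.893 in².
F_nw = 0.6 F_EXX = 0.6 × 100 = 60 ksi.
φR_n = 0.75 × 60 × 6.893 = 310.2 kips.

φR_n ≈ 310 kips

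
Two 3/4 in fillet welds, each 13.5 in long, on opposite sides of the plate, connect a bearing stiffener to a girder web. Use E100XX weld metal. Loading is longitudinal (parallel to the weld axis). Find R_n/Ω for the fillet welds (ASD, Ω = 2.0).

R_n/Ω ≈ 430 kips

E100XX → F_EXX = 100 ksi.
Effective throat t_e = 0.707 × 0.75 = 0.5302 in.
Total length L = 27 in; A_we = 0.5302 × 27 = 14.32 in².
F_nw = 0.6 F_EXX = 0.6 × 100 = 60 ksi.
R_n = 60 × 14.32 = 859 kips; R_n/Ω = 859/2.0 = 429.5 kips.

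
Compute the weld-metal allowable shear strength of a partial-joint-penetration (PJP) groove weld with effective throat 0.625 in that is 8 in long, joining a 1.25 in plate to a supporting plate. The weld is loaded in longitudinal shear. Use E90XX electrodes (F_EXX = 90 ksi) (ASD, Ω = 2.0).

Effective throat (given) t_e = 0.625 in.
A_we = 0.625 × 8 = 5 in².
F_nw = 0.6 F_EXX = 54 ksi.
R_n/Ω = (54 × 5) / 2.0 = 135 kips.

R_n/Ω ≈ 135 kips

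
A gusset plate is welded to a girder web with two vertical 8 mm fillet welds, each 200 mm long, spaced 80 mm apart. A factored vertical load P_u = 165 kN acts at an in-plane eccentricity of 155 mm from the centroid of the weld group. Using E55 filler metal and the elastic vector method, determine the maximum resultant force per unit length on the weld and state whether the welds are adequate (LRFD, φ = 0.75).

f_max ≈ 1600 N/mm; NOT adequate

E55XX → F_EXX = 550 MPa.
Total weld length L_w = 400 mm. Treat welds as unit-width lines.
Polar moment about centroid: J = 2[d³/12 + d(b/2)²] = 2[200³/12 + 200×40²] = 1973000 mm³.
Direct shear f_v = P/L_w = 165×10³ / 400 = 412.5 N/mm (vertical).
Torsion M = P·e = 165×10³ × 155 = 25575000 N·mm.
Critical point at (x, y) = (40, 100) from centroid. f_tx = M·y/J = 1296 N/mm; f_ty = M·x/J = 518.4 N/mm.
Resultant f_max = √[f_tx² + (f_v + f_ty)²] = √[1296² + (412.5 + 518.4)²] = 1596 N/mm.
Capacity per unit length: φr_n = 0.75 × 0.6 × 550 × (0.707 × 8) = 1400 N/mm.
1596 > 1400 → NOT adequate.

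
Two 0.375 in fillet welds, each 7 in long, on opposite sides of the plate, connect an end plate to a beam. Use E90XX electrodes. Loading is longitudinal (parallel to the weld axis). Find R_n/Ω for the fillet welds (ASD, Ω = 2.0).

E90XX → F_EXX = 90 ksi.
Effective throat t_e = 0.707 × 0.375 = 0.2651 in.
Total length L = 14 in; A_we = 0.2651 × 14 = 3.712 in².
F_nw = 0.6 F_EXX = 0.6 × 90 = 54 ksi.
R_n = 54 × 3.712 = 200.4 kip; R_n/Ω = 200.4/2.0 = 100.2 kip.

R_n/Ω ≈ 100 kip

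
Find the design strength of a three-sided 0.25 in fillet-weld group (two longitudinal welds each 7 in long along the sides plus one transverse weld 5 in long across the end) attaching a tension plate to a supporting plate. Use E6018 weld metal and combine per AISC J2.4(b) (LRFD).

E60XX → F_EXX = 60 ksi.
t_e = 0.707 × 0.25 = 0.1767 in.
R_nwl = 0.6 × 60 × 0.1767 × 14 = 89.08 kip (longitudinal, 2 welds).
R_nwt = 0.6 × 60 × 0.1767 × 5 = 31.81 kip (transverse, base value).
(i) R_nwl + R_nwt = 120.9 kip; (ii) 0.85 R_nwl + 1.5 R_nwt = 123.4 kip.
R_n = max = 123.4 kip [governs: (ii)]; φR_n = 92.58 kip.

φR_n ≈ 92.6 kip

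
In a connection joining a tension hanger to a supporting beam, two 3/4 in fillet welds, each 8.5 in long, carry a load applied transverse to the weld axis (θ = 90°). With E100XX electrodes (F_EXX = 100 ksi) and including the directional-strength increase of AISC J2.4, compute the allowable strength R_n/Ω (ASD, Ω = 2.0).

R_n/Ω ≈ 406 kips

t_e = 0.707 × 0.75 = 0.5302 in; A_we = 0.5302 × 17 = 9.014 in².
Directional factor: 1.0 + 0.5 sin^1.5(90°) = 1.5.
F_nw = 0.6 × 100 × 1.5 = 90 ksi.
R_n/Ω = (90 × 9.014) / 2.0 = 405.6 kips.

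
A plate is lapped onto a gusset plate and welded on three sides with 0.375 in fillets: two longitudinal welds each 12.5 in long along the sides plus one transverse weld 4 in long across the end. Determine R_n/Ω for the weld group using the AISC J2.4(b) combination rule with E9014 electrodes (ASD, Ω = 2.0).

E90XX → F_EXX = 90 ksi.
t_e = 0.707 × 0.375 = 0.2651 in.
R_nwl = 0.6 × 90 × 0.2651 × 25 = 357.9 kips (longitudinal, 2 welds).
R_nwt = 0.6 × 90 × 0.2651 × 4 = 57.27 kips (transverse, base value).
(i) R_nwl + R_nwt = 415.2 kips; (ii) 0.85 R_nwl + 1.5 R_nwt = 390.1 kips.
R_n = max = 415.2 kips [governs: (i)]; R_n/Ω = 207.6 kips.

R_n/Ω ≈ 208 kips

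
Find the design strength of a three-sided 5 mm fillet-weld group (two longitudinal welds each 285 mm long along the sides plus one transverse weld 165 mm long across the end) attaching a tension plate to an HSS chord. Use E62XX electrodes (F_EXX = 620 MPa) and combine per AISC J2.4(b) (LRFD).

t_e = 0.707 × 5 = 3.535 mm.
R_nwl = 0.6 × 620 × 3.535 × 570 × 10⁻³ = 749.6 kN (longitudinal, 2 welds).
R_nwt = 0.6 × 620 × 3.535 × 165 × 10⁻³ = 217 kN (transverse, base value).
(i) R_nwl + R_nwt = 966.5 kN; (ii) 0.85 R_nwl + 1.5 R_nwt = 962.6 kN.
R_n = max = 966.5 kN [governs: (i)]; φR_n = 724.9 kN.

φR_n ≈ 725 kN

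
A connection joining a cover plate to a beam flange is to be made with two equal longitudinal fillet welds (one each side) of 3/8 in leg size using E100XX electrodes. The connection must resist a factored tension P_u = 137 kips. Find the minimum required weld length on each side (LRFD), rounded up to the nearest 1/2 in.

E100XX → F_EXX = 100 ksi.
Throat t_e = 0.707 × 0.375 = 0.2651 in.
φr_n = 0.75 × 0.6 × 100 × 0.2651 = 11.93 kips/in.
L_req = P_u / φr_n = 137 / 11.93 = 11.48 in total.
Per side: 11.48 / 2 = 5.742 in.
Round up → use L = 6 in on each side.

L = 6 in on each side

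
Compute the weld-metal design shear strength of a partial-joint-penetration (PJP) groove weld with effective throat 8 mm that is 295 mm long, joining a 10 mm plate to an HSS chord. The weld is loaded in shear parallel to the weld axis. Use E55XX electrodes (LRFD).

φR_n ≈ 584 kN

E55XX → F_EXX = 550 MPa.
Effective throat (given) t_e = 8 mm.
A_we = 8 × 295 = 2360 mm².
F_nw = 0.6 F_EXX = 330 MPa.
φR_n = 0.75 × 330 × 2360 × 10⁻³ = 584.1 kN.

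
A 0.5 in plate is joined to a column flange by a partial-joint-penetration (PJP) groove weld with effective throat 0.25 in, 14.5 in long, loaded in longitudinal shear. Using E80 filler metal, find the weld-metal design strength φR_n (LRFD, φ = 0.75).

φR_n ≈ 130 kip

E80XX → F_EXX = 80 ksi.
Effective throat (given) t_e = 0.25 in.
A_we = 0.25 × 14.5 = 3.625 in².
F_nw = 0.6 F_EXX = 48 ksi.
φR_n = 0.75 × 48 × 3.625 = 130.5 kip.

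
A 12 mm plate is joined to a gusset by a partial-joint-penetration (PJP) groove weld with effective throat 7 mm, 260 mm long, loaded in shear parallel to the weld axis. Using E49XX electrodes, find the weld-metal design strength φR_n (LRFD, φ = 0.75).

E49XX → F_EXX = 490 MPa.
Effective throat (given) t_e = 7 mm.
A_we = 7 × 260 = 1820 mm².
F_nw = 0.6 F_EXX = 294 MPa.
φR_n = 0.75 × 294 × 1820 × 10⁻³ = 401.3 kN.

φR_n ≈ 401 kN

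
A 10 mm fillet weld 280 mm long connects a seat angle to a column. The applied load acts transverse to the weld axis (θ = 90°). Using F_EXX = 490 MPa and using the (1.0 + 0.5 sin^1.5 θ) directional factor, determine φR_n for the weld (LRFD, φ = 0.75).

φR_n ≈ 655 kN

t_e = 0.707 × 10 = 7.07 mm; A_we = 7.07 × 280 = 1980 mm².
Directional factor: 1.0 + 0.5 sin^1.5(90°) = 1.5.
F_nw = 0.6 × 490 × 1.5 = 441 MPa.
φR_n = 0.75 × 441 × 1980 × 10⁻³ = 654.8 kN.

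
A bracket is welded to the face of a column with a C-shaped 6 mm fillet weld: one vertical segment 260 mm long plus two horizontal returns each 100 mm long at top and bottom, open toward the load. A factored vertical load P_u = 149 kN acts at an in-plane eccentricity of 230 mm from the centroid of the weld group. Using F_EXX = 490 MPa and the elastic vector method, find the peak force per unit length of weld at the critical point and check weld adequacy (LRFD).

f_max ≈ 1180 N/mm; NOT adequate

Total weld length L_w = 460 mm. Treat welds as unit-width lines.
Centroid: x̄ = 2×100×50 / 460 = 21.74 mm from the vertical weld.
Polar moment about centroid: J = I_x + I_y = [260³/12 + 2×100×130²] + [260×21.74² + 2(100³/12 + 100×28.26²)] = 5294000 mm³.
Direct shear f_v = P/L_w = 149×10³ / 460 = 323.9 N/mm (vertical).
Torsion M = P·e = 149×10³ × 230 = 34270000 N·mm.
Critical point at (x, y) = (78.26, 130) from centroid. f_tx = M·y/J = 841.5 N/mm; f_ty = M·x/J = 506.6 N/mm.
Resultant f_max = √[f_tx² + (f_v + f_ty)²] = √[841.5² + (323.9 + 506.6)²] = 1182 N/mm.
Capacity per unit length: φr_n = 0.75 × 0.6 × 490 × (0.707 × 6) = 935.4 N/mm.
1182 > 935.4 → NOT adequate.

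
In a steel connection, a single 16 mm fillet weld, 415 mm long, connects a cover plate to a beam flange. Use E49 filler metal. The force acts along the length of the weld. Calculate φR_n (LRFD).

φR_n ≈ 1040 kN

E49XX → F_EXX = 490 MPa.
Effective throat t_e = 0.707 × 16 = 11.31 mm.
Total length L = 415 mm; A_we = 11.31 × 415 = 4694 mm².
F_nw = 0.6 F_EXX = 0.6 × 490 = 294 MPa.
φR_n = 0.75 × 294 × 4694 × 10⁻³ = 1035 kN.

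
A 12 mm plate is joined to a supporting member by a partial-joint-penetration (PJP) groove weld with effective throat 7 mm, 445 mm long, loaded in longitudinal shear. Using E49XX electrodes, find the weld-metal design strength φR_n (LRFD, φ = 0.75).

φR_n ≈ 687 kN

E49XX → F_EXX = 490 MPa.
Effective throat (given) t_e = 7 mm.
A_we = 7 × 445 = 3115 mm².
F_nw = 0.6 F_EXX = 294 MPa.
φR_n = 0.75 × 294 × 3115 × 10⁻³ = 686.9 kN.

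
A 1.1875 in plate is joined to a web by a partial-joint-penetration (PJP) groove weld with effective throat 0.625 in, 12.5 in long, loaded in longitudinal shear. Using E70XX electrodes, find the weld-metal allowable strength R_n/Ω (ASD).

E70XX → F_EXX = 70 ksi.
Effective throat (given) t_e = 0.625 in.
A_we = 0.625 × 12.5 = 7.812 in².
F_nw = 0.6 F_EXX = 42 ksi.
R_n/Ω = (42 × 7.812) / 2.0 = 164.1 kip.

R_n/Ω ≈ 164 kip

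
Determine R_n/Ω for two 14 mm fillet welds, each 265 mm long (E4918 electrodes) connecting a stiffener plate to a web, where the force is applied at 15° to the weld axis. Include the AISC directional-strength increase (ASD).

R_n/Ω ≈ 822 kN

E49XX → F_EXX = 490 MPa.
t_e = 0.707 × 14 = 9.898 mm; A_we = 9.898 × 530 = 5246 mm².
Directional factor: 1.0 + 0.5 sin^1.5(15°) = 1.066.
F_nw = 0.6 × 490 × 1.066 = 313.4 MPa.
R_n/Ω = (313.4 × 5246) / 2.0 × 10⁻³ = 821.9 kN.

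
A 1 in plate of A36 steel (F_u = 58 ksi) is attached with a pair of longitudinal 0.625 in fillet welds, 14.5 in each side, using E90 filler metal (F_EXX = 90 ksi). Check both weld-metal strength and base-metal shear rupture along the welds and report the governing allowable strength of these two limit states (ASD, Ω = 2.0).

R_n/Ω ≈ 346 kips (weld metal governs)

t_e = 0.707 × 0.625 = 0.4419 in; L = 29 in.
Weld metal: R_n/Ω = (1/2.0) × 0.6 × 90 × 0.4419 × 29 = 346 kips.
Base metal (shear rupture): R_n/Ω = (1/2.0) × 0.6 × 58 × 1 × 29 = 504.6 kips.
Governing: weld metal.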